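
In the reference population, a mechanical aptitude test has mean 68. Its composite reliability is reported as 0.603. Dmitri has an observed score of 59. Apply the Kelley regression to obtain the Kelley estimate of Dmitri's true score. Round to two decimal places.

T̂ = ρX + (1 − ρ)μ
  = 0.603 × 59 + 0.397 × 68
  = 35.577 + 26.996
  = 62.573
  ≈ 62.57

62.57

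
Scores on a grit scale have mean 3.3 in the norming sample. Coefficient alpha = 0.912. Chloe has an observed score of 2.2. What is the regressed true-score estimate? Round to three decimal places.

T̂ = ρX + (1 − ρ)μ
  = 0.912 × 2.2 + 0.088 × 3.3
  = 2.0064 + 0.2904
  = 2.2968
  ≈ 2.297

2.297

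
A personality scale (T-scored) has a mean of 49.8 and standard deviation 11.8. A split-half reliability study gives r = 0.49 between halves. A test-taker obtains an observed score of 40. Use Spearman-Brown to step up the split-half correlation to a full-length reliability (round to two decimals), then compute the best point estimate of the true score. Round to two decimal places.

Spearman-Brown: ρ = 2r/(1 + r) = 2(0.49)/(1 + 0.49) = 0.980/1.49 = 0.6577 → 0.66
Regress the observed score toward the mean by the unreliability: T̂ = 0.66·40 + 0.34·49.8 = 26.40 + 16.932 = 43.332.

43.33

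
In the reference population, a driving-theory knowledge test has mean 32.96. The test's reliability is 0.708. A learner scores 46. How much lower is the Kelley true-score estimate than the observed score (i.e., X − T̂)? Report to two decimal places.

3.81

T̂ = ρX + (1 − ρ)μ
  = 0.708 × 46 + 0.292 × 32.96
  = 32.568 + 9.62432
  = 42.1923
  ≈ 42.192
X − T̂ = 46 − 42.192 = 3.808 → 3.81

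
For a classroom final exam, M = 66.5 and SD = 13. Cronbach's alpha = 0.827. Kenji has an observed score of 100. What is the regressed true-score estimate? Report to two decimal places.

94.20

T̂ = 0.827(100) + 0.173(66.5) = 82.700 + 11.5045 = 94.204 → 94.20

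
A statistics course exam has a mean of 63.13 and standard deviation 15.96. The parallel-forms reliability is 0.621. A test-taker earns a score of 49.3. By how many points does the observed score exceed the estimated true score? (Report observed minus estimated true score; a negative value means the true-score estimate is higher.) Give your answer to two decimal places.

-5.24

T̂ = 0.621(49.3) + 0.379(63.13) = 30.6153 + 23.92627 = 54.5416 → 54.542
X − T̂ = 49.3 − 54.542 = -5.242 → -5.24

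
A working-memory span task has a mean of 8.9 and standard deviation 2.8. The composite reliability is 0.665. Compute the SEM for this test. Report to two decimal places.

1.62

SEM = SD · √(1 − ρ) = 2.8 × √0.335 = 2.8 × 0.5788 = 1.621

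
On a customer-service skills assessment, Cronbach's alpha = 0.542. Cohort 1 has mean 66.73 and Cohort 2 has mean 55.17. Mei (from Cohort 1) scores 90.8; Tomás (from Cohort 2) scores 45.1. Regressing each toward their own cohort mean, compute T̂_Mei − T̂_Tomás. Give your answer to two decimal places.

T̂_Mei = 0.542(90.8) + 0.458(66.73) = 79.7759
T̂_Tomás = 0.542(45.1) + 0.458(55.17) = 49.7121
Difference = 79.7759 − 49.7121 = 30.0639

30.06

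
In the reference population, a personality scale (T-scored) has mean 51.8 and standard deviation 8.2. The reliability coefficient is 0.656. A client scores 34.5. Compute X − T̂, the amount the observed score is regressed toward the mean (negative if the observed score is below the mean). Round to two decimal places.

-5.95

Kelley's formula gives T̂ = 0.656·34.5 + 0.344·51.8 = 22.6320 + 17.8192 = 40.4512.
X − T̂ = 34.5 − 40.451 = -5.951 → -5.95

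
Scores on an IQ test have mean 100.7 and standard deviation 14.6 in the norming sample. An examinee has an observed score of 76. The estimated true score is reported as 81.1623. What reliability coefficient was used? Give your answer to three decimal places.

T̂ = ρX + (1 − ρ)μ  ⇒  T̂ − μ = ρ(X − μ)
ρ = (T̂ − μ)/(X − μ) = (81.1623 − 100.7) / (76 − 100.7) = -19.5377 / -24.7 = 0.79100

0.791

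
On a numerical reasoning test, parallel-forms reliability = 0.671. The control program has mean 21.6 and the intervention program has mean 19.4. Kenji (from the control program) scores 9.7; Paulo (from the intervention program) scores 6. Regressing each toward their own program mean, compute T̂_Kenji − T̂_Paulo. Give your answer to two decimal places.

T̂_Kenji = 0.671(9.7) + 0.329(21.6) = 13.6151
T̂_Paulo = 0.671(6) + 0.329(19.4) = 10.4086
Difference = 13.6151 − 10.4086 = 3.2065

3.21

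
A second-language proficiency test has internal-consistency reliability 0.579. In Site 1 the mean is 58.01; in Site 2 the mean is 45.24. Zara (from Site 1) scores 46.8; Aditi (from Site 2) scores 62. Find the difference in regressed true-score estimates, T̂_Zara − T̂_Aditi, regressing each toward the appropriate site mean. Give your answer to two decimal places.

-3.42

T̂_Zara = 0.579(46.8) + 0.421(58.01) = 51.5194
T̂_Aditi = 0.579(62) + 0.421(45.24) = 54.9440
Difference = 51.5194 − 54.9440 = -3.4246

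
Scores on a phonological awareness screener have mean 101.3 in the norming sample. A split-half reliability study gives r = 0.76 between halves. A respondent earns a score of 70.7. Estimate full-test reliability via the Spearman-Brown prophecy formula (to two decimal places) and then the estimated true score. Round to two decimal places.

Spearman-Brown: ρ = 2r/(1 + r) = 2(0.76)/(1 + 0.76) = 1.520/1.76 = 0.8636 → 0.86
Kelley's formula gives T̂ = 0.86·70.7 + 0.14·101.3 = 60.802 + 14.182 = 74.984.

74.98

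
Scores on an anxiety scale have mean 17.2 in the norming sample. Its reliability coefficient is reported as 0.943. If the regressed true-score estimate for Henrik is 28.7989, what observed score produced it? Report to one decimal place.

T̂ = ρX + (1 − ρ)μ  ⇒  X = (T̂ − (1 − ρ)μ) / ρ
X = (28.7989 − 0.057 × 17.2) / 0.943 = (28.7989 − 0.9804) / 0.943 = 27.8185 / 0.943 = 29.500

29.5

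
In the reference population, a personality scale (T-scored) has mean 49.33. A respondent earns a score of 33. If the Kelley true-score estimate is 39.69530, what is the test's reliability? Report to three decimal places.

T̂ = ρX + (1 − ρ)μ  ⇒  T̂ − μ = ρ(X − μ)
ρ = (T̂ − μ)/(X − μ) = (39.69530 − 49.33) / (33 − 49.33) = -9.63470 / -16.33 = 0.59000

0.590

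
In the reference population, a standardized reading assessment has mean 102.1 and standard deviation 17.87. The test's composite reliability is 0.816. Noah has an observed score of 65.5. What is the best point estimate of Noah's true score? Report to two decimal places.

72.23

Kelley's formula gives T̂ = 0.816·65.5 + 0.184·102.1 = 53.4480 + 18.7864 = 72.234.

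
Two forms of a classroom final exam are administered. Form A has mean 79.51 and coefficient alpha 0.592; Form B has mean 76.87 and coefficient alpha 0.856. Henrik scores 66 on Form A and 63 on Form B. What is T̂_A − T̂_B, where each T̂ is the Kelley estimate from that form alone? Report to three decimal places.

6.515

T̂_A = 0.592(66) + 0.408(79.51) = 71.51208
T̂_B = 0.856(63) + 0.144(76.87) = 64.99728
T̂_A − T̂_B = 6.51480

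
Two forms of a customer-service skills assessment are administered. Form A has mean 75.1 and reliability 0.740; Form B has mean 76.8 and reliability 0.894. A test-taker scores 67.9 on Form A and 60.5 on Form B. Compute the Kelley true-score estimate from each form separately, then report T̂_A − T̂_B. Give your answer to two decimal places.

T̂_A = 0.740(67.9) + 0.260(75.1) = 69.7720
T̂_B = 0.894(60.5) + 0.106(76.8) = 62.2278
T̂_A − T̂_B = 7.5442

7.54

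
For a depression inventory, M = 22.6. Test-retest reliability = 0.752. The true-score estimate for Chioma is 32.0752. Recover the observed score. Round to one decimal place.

35.2

T̂ = ρX + (1 − ρ)μ  ⇒  X = (T̂ − (1 − ρ)μ) / ρ
X = (32.0752 − 0.248 × 22.6) / 0.752 = (32.0752 − 5.6048) / 0.752 = 26.4704 / 0.752 = 35.200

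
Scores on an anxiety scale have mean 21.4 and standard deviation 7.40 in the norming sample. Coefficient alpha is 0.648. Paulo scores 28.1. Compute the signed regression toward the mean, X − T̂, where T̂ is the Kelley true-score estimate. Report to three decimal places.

2.358

T̂ = ρX + (1 − ρ)μ
  = 0.648 × 28.1 + 0.352 × 21.4
  = 18.2088 + 7.5328
  = 25.74160
  ≈ 25.7416
X − T̂ = 28.1 − 25.7416 = 2.3584 → 2.358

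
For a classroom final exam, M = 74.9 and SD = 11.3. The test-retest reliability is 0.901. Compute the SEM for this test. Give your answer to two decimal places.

3.56

SEM = SD · √(1 − ρ) = 11.3 × √0.099 = 11.3 × 0.3146 = 3.555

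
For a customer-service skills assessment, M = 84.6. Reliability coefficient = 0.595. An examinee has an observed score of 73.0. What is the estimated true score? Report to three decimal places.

T̂ = ρX + (1 − ρ)μ
  = 0.595 × 73.0 + 0.405 × 84.6
  = 43.4350 + 34.2630
  = 77.6980
  ≈ 77.698

77.698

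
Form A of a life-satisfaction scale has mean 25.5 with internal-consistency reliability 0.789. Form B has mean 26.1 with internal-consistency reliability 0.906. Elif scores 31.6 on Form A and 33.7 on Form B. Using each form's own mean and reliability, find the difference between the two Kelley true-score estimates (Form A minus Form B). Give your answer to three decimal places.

T̂_A = 0.789(31.6) + 0.211(25.5) = 30.31290
T̂_B = 0.906(33.7) + 0.094(26.1) = 32.98560
T̂_A − T̂_B = -2.67270

-2.673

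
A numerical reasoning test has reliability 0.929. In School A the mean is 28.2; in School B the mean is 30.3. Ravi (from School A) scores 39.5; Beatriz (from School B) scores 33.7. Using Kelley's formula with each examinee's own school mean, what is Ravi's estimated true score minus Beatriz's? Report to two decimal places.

5.24

T̂_Ravi = 0.929(39.5) + 0.071(28.2) = 38.6977
T̂_Beatriz = 0.929(33.7) + 0.071(30.3) = 33.4586
Difference = 38.6977 − 33.4586 = 5.2391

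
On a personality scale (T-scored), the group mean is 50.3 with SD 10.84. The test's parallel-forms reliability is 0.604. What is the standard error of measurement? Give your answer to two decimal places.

SEM = SD · √(1 − ρ) = 10.84 × √0.396 = 10.84 × 0.6293 = 6.821

6.82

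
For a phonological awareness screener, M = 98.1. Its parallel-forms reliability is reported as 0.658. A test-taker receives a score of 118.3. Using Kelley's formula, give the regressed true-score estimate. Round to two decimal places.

111.39

Weight the observed score by reliability and the mean by (1 − reliability): T̂ = 0.658·118.3 + 0.342·98.1 = 77.8414 + 33.5502 = 111.392.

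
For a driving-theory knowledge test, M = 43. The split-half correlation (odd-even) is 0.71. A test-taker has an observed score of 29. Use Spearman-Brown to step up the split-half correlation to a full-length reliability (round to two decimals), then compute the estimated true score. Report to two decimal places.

Spearman-Brown: ρ = 2r/(1 + r) = 2(0.71)/(1 + 0.71) = 1.420/1.71 = 0.8304 → 0.83
T̂ = 0.83(29) + 0.17(43) = 24.07 + 7.31 = 31.380 → 31.38

31.38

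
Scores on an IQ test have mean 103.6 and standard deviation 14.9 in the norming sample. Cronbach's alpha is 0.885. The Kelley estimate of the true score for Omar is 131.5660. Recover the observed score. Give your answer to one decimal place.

135.2

T̂ = ρX + (1 − ρ)μ  ⇒  X = (T̂ − (1 − ρ)μ) / ρ
X = (131.5660 − 0.115 × 103.6) / 0.885 = (131.5660 − 11.9140) / 0.885 = 119.6520 / 0.885 = 135.200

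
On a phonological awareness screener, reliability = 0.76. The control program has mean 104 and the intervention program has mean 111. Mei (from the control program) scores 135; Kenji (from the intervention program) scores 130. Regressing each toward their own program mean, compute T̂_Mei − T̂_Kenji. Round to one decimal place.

2.1

T̂_Mei = 0.76(135) + 0.24(104) = 127.560
T̂_Kenji = 0.76(130) + 0.24(111) = 125.440
Difference = 127.560 − 125.440 = 2.120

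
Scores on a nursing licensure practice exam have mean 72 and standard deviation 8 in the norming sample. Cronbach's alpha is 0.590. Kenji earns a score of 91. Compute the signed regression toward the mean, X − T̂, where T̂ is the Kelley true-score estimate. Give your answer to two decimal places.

7.79

Regress the observed score toward the mean by the unreliability: T̂ = 0.590·91 + 0.410·72 = 53.690 + 29.520 = 83.2100.
X − T̂ = 91 − 83.210 = 7.790 → 7.79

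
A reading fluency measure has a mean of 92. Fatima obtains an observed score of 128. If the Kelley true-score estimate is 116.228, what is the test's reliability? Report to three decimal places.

T̂ = ρX + (1 − ρ)μ  ⇒  T̂ − μ = ρ(X − μ)
ρ = (T̂ − μ)/(X − μ) = (116.228 − 92) / (128 − 92) = 24.228 / 36.0 = 0.67300

0.673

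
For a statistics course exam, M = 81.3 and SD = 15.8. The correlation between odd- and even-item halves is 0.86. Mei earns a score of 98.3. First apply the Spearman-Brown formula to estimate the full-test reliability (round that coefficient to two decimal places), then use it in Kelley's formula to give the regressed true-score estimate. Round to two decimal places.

96.94

Spearman-Brown: ρ = 2r/(1 + r) = 2(0.86)/(1 + 0.86) = 1.720/1.86 = 0.9247 → 0.92
Regress the observed score toward the mean by the unreliability: T̂ = 0.92·98.3 + 0.08·81.3 = 90.436 + 6.504 = 96.940.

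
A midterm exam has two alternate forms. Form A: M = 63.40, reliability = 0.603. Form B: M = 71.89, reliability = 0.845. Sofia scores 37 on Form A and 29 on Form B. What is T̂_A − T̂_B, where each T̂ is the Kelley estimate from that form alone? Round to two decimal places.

T̂_A = 0.603(37) + 0.397(63.40) = 47.4808
T̂_B = 0.845(29) + 0.155(71.89) = 35.6480
T̂_A − T̂_B = 11.8329

11.83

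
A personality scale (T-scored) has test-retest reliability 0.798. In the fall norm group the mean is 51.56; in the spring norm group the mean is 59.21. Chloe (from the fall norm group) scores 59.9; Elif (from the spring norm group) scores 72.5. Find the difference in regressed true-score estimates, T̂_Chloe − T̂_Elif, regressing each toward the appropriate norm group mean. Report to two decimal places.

T̂_Chloe = 0.798(59.9) + 0.202(51.56) = 58.2153
T̂_Elif = 0.798(72.5) + 0.202(59.21) = 69.8154
Difference = 58.2153 − 69.8154 = -11.6001

-11.60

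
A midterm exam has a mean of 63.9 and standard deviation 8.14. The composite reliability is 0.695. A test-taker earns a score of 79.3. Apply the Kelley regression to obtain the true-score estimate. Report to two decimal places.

Weight the observed score by reliability and the mean by (1 − reliability): T̂ = 0.695·79.3 + 0.305·63.9 = 55.1135 + 19.4895 = 74.603.

74.60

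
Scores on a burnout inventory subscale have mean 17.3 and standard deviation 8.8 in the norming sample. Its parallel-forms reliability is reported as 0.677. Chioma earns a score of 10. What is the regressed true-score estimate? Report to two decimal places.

Weight the observed score by reliability and the mean by (1 − reliability): T̂ = 0.677·10 + 0.323·17.3 = 6.770 + 5.5879 = 12.358.

12.36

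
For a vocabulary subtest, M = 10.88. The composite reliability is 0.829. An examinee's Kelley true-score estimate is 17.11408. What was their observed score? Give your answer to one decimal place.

18.4

T̂ = ρX + (1 − ρ)μ  ⇒  X = (T̂ − (1 − ρ)μ) / ρ
X = (17.11408 − 0.171 × 10.88) / 0.829 = (17.11408 − 1.86048) / 0.829 = 15.25360 / 0.829 = 18.400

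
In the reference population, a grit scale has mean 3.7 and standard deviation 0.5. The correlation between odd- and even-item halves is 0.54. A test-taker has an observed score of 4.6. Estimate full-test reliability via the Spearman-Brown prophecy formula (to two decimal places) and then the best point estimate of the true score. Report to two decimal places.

Spearman-Brown: ρ = 2r/(1 + r) = 2(0.54)/(1 + 0.54) = 1.080/1.54 = 0.7013 → 0.70
T̂ = ρX + (1 − ρ)μ
  = 0.70 × 4.6 + 0.30 × 3.7
  = 3.220 + 1.110
  = 4.330
  ≈ 4.33

4.33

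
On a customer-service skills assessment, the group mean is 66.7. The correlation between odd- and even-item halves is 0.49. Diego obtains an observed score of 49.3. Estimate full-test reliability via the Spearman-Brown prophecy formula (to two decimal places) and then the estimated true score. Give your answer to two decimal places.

55.22

Spearman-Brown: ρ = 2r/(1 + r) = 2(0.49)/(1 + 0.49) = 0.980/1.49 = 0.6577 → 0.66
T̂ = ρX + (1 − ρ)μ
  = 0.66 × 49.3 + 0.34 × 66.7
  = 32.538 + 22.678
  = 55.216
  ≈ 55.22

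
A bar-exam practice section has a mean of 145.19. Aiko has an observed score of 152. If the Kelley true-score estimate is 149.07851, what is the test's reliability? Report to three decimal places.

0.571

T̂ = ρX + (1 − ρ)μ  ⇒  T̂ − μ = ρ(X − μ)
ρ = (T̂ − μ)/(X − μ) = (149.07851 − 145.19) / (152 − 145.19) = 3.88851 / 6.81 = 0.57100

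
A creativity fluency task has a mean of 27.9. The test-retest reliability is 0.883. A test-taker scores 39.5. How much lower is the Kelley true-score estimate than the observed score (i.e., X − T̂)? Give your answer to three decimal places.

1.357

T̂ = 0.883(39.5) + 0.117(27.9) = 34.8785 + 3.2643 = 38.14280 → 38.1428
X − T̂ = 39.5 − 38.1428 = 1.3572 → 1.357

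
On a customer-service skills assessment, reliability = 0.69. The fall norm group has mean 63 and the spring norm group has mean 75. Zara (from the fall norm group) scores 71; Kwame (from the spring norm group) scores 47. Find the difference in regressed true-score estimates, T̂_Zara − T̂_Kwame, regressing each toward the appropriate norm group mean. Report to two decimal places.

12.84

T̂_Zara = 0.69(71) + 0.31(63) = 68.5200
T̂_Kwame = 0.69(47) + 0.31(75) = 55.6800
Difference = 68.5200 − 55.6800 = 12.8400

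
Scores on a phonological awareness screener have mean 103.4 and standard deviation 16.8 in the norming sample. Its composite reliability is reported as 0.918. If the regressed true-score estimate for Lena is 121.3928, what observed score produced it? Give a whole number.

T̂ = ρX + (1 − ρ)μ  ⇒  X = (T̂ − (1 − ρ)μ) / ρ
X = (121.3928 − 0.082 × 103.4) / 0.918 = (121.3928 − 8.4788) / 0.918 = 112.9140 / 0.918 = 123.00

123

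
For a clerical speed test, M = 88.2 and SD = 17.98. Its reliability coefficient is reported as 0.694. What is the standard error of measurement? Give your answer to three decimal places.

SEM = SD · √(1 − ρ) = 17.98 × √0.306 = 17.98 × 0.5532 = 9.9460

9.946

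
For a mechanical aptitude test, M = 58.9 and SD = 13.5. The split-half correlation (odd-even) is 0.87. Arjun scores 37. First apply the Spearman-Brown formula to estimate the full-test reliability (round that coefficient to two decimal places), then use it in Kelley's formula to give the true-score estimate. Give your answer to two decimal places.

Spearman-Brown: ρ = 2r/(1 + r) = 2(0.87)/(1 + 0.87) = 1.740/1.87 = 0.9305 → 0.93
Weight the observed score by reliability and the mean by (1 − reliability): T̂ = 0.93·37 + 0.07·58.9 = 34.41 + 4.123 = 38.533.

38.53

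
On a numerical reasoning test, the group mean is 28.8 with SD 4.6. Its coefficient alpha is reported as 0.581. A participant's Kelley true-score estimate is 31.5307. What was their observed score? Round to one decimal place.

T̂ = ρX + (1 − ρ)μ  ⇒  X = (T̂ − (1 − ρ)μ) / ρ
X = (31.5307 − 0.419 × 28.8) / 0.581 = (31.5307 − 12.0672) / 0.581 = 19.4635 / 0.581 = 33.500

33.5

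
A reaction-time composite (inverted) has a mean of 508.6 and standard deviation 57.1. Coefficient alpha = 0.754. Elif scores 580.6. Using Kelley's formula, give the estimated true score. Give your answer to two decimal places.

Regress the observed score toward the mean by the unreliability: T̂ = 0.754·580.6 + 0.246·508.6 = 437.7724 + 125.1156 = 562.888.

562.89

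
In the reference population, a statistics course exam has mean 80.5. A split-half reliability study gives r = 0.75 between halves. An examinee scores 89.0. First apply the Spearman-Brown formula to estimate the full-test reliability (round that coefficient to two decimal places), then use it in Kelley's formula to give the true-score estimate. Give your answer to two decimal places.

Spearman-Brown: ρ = 2r/(1 + r) = 2(0.75)/(1 + 0.75) = 1.500/1.75 = 0.8571 → 0.86
T̂ = 0.86(89.0) + 0.14(80.5) = 76.540 + 11.270 = 87.810 → 87.81

87.81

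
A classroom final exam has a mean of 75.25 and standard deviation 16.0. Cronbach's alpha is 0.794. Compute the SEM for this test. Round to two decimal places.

7.26

SEM = SD · √(1 − ρ) = 16.0 × √0.206 = 16.0 × 0.4539 = 7.262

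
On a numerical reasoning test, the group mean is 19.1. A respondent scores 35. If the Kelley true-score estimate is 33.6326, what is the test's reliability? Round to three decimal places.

0.914

T̂ = ρX + (1 − ρ)μ  ⇒  T̂ − μ = ρ(X − μ)
ρ = (T̂ − μ)/(X − μ) = (33.6326 − 19.1) / (35 − 19.1) = 14.5326 / 15.9 = 0.91400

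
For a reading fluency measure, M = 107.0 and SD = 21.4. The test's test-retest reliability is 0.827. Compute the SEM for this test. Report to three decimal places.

8.901

SEM = SD · √(1 − ρ) = 21.4 × √0.173 = 21.4 × 0.4159 = 8.9010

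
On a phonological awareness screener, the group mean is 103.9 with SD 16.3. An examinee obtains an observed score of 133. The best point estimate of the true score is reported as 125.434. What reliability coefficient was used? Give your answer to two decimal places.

0.74

T̂ = ρX + (1 − ρ)μ  ⇒  T̂ − μ = ρ(X − μ)
ρ = (T̂ − μ)/(X − μ) = (125.434 − 103.9) / (133 − 103.9) = 21.534 / 29.1 = 0.7400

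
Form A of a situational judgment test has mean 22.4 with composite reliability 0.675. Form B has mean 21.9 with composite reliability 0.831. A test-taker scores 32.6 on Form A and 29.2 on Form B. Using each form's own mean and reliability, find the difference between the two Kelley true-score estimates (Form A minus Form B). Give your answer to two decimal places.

T̂_A = 0.675(32.6) + 0.325(22.4) = 29.2850
T̂_B = 0.831(29.2) + 0.169(21.9) = 27.9663
T̂_A − T̂_B = 1.3187

1.32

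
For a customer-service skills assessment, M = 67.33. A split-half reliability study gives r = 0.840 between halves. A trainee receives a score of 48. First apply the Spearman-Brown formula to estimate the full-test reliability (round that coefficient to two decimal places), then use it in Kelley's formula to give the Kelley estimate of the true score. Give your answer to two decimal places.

49.74

Spearman-Brown: ρ = 2r/(1 + r) = 2(0.840)/(1 + 0.840) = 1.6800/1.840 = 0.9130 → 0.91
Weight the observed score by reliability and the mean by (1 − reliability): T̂ = 0.91·48 + 0.09·67.33 = 43.68 + 6.0597 = 49.740.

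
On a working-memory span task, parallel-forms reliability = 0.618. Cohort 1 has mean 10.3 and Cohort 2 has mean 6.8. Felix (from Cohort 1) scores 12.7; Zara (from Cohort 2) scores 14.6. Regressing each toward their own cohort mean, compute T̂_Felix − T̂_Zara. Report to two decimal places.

T̂_Felix = 0.618(12.7) + 0.382(10.3) = 11.7832
T̂_Zara = 0.618(14.6) + 0.382(6.8) = 11.6204
Difference = 11.7832 − 11.6204 = 0.1628

0.16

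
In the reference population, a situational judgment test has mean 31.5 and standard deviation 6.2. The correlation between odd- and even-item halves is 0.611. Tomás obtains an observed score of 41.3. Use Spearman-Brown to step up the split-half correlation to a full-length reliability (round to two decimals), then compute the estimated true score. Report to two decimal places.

Spearman-Brown: ρ = 2r/(1 + r) = 2(0.611)/(1 + 0.611) = 1.2220/1.611 = 0.7585 → 0.76
Weight the observed score by reliability and the mean by (1 − reliability): T̂ = 0.76·41.3 + 0.24·31.5 = 31.388 + 7.560 = 38.948.

38.95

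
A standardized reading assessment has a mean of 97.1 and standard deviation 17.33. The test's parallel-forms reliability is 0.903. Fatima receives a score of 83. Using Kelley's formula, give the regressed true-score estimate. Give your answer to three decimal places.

84.368

Regress the observed score toward the mean by the unreliability: T̂ = 0.903·83 + 0.097·97.1 = 74.949 + 9.4187 = 84.3677.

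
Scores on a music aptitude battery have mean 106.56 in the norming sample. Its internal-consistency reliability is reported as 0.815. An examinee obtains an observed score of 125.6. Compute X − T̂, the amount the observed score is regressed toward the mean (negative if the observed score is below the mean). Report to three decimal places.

Kelley's formula gives T̂ = 0.815·125.6 + 0.185·106.56 = 102.3640 + 19.71360 = 122.07760.
X − T̂ = 125.6 − 122.0776 = 3.5224 → 3.522

3.522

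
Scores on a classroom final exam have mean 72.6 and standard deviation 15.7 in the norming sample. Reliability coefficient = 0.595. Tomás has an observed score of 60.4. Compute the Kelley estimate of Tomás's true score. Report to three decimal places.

T̂ = ρX + (1 − ρ)μ
  = 0.595 × 60.4 + 0.405 × 72.6
  = 35.9380 + 29.4030
  = 65.3410
  ≈ 65.341

65.341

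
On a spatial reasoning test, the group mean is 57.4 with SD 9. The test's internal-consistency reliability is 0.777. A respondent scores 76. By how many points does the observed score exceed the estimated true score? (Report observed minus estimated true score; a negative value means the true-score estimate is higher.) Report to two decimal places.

4.15

T̂ = 0.777(76) + 0.223(57.4) = 59.052 + 12.8002 = 71.8522 → 71.852
X − T̂ = 76 − 71.852 = 4.148 → 4.15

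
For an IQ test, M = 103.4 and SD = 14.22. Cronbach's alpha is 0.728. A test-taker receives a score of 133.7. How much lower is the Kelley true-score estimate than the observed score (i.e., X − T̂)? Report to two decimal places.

8.24

Regress the observed score toward the mean by the unreliability: T̂ = 0.728·133.7 + 0.272·103.4 = 97.3336 + 28.1248 = 125.4584.
X − T̂ = 133.7 − 125.458 = 8.242 → 8.24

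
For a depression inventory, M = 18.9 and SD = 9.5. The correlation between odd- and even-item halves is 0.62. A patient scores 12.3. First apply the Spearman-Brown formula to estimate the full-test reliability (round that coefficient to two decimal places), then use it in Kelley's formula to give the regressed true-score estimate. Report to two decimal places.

Spearman-Brown: ρ = 2r/(1 + r) = 2(0.62)/(1 + 0.62) = 1.240/1.62 = 0.7654 → 0.77
T̂ = 0.77(12.3) + 0.23(18.9) = 9.471 + 4.347 = 13.818 → 13.82

13.82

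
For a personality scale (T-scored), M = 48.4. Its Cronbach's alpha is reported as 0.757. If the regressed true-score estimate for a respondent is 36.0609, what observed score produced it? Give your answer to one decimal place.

T̂ = ρX + (1 − ρ)μ  ⇒  X = (T̂ − (1 − ρ)μ) / ρ
X = (36.0609 − 0.243 × 48.4) / 0.757 = (36.0609 − 11.7612) / 0.757 = 24.2997 / 0.757 = 32.100

32.1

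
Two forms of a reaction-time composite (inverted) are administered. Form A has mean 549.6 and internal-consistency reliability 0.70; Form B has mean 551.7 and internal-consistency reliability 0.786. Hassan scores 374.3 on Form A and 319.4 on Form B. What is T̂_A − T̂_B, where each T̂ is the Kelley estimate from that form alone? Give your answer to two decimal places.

57.78

T̂_A = 0.70(374.3) + 0.30(549.6) = 426.8900
T̂_B = 0.786(319.4) + 0.214(551.7) = 369.1122
T̂_A − T̂_B = 57.7778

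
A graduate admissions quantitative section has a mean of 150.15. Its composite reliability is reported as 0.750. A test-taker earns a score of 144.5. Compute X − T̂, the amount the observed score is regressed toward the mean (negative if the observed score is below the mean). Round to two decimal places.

-1.41

Kelley's formula gives T̂ = 0.750·144.5 + 0.250·150.15 = 108.3750 + 37.53750 = 145.9125.
X − T̂ = 144.5 − 145.912 = -1.412 → -1.41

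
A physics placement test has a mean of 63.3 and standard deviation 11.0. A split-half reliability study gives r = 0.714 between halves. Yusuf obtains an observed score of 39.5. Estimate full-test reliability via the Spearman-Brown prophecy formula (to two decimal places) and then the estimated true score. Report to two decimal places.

Spearman-Brown: ρ = 2r/(1 + r) = 2(0.714)/(1 + 0.714) = 1.4280/1.714 = 0.8331 → 0.83
T̂ = 0.83(39.5) + 0.17(63.3) = 32.785 + 10.761 = 43.546 → 43.55

43.55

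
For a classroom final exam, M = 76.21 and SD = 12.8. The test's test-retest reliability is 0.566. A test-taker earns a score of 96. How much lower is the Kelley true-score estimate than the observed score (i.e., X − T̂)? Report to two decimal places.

8.59

T̂ = ρX + (1 − ρ)μ
  = 0.566 × 96 + 0.434 × 76.21
  = 54.336 + 33.07514
  = 87.4111
  ≈ 87.411
X − T̂ = 96 − 87.411 = 8.589 → 8.59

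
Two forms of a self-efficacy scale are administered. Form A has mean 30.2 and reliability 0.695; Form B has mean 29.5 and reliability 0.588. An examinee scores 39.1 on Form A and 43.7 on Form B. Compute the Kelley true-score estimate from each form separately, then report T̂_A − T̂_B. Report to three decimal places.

T̂_A = 0.695(39.1) + 0.305(30.2) = 36.38550
T̂_B = 0.588(43.7) + 0.412(29.5) = 37.84960
T̂_A − T̂_B = -1.46410

-1.464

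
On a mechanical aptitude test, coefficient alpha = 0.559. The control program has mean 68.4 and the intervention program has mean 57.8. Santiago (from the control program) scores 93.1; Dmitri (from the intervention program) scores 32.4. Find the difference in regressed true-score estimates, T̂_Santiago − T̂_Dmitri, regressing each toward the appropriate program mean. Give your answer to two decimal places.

38.61

T̂_Santiago = 0.559(93.1) + 0.441(68.4) = 82.2073
T̂_Dmitri = 0.559(32.4) + 0.441(57.8) = 43.6014
Difference = 82.2073 − 43.6014 = 38.6059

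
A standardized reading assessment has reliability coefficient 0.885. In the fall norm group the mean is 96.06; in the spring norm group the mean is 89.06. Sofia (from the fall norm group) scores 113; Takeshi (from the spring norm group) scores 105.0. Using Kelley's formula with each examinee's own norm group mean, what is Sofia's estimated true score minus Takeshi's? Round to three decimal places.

7.885

T̂_Sofia = 0.885(113) + 0.115(96.06) = 111.05190
T̂_Takeshi = 0.885(105.0) + 0.115(89.06) = 103.16690
Difference = 111.05190 − 103.16690 = 7.88500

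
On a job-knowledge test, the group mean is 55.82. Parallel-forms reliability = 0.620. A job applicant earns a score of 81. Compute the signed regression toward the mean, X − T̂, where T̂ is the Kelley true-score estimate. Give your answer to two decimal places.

9.57

T̂ = ρX + (1 − ρ)μ
  = 0.620 × 81 + 0.380 × 55.82
  = 50.220 + 21.21160
  = 71.4316
  ≈ 71.432
X − T̂ = 81 − 71.432 = 9.568 → 9.57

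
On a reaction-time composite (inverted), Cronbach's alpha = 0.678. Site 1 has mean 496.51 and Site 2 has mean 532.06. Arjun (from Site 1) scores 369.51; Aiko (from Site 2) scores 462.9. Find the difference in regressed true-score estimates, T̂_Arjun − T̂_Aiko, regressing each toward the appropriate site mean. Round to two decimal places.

-74.77

T̂_Arjun = 0.678(369.51) + 0.322(496.51) = 410.4040
T̂_Aiko = 0.678(462.9) + 0.322(532.06) = 485.1695
Difference = 410.4040 − 485.1695 = -74.7655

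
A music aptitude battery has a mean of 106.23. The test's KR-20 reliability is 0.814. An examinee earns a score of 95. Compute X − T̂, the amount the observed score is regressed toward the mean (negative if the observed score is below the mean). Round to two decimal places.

Regress the observed score toward the mean by the unreliability: T̂ = 0.814·95 + 0.186·106.23 = 77.330 + 19.75878 = 97.0888.
X − T̂ = 95 − 97.089 = -2.089 → -2.09

-2.09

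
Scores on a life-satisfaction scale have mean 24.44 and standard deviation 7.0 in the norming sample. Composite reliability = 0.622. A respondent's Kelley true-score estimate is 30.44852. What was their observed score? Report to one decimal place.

T̂ = ρX + (1 − ρ)μ  ⇒  X = (T̂ − (1 − ρ)μ) / ρ
X = (30.44852 − 0.378 × 24.44) / 0.622 = (30.44852 − 9.23832) / 0.622 = 21.21020 / 0.622 = 34.100

34.1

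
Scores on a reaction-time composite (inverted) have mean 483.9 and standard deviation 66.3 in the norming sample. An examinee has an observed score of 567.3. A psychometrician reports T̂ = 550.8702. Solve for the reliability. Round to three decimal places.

0.803

T̂ = ρX + (1 − ρ)μ  ⇒  T̂ − μ = ρ(X − μ)
ρ = (T̂ − μ)/(X − μ) = (550.8702 − 483.9) / (567.3 − 483.9) = 66.9702 / 83.4 = 0.80300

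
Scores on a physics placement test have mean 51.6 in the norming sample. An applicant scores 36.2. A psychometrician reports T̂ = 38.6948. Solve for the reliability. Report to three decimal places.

T̂ = ρX + (1 − ρ)μ  ⇒  T̂ − μ = ρ(X − μ)
ρ = (T̂ − μ)/(X − μ) = (38.6948 − 51.6) / (36.2 − 51.6) = -12.9052 / -15.4 = 0.83800

0.838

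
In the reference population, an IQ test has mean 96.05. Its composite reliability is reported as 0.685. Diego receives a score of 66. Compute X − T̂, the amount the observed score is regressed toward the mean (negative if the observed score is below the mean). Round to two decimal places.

-9.47

Weight the observed score by reliability and the mean by (1 − reliability): T̂ = 0.685·66 + 0.315·96.05 = 45.210 + 30.25575 = 75.4657.
X − T̂ = 66 − 75.466 = -9.466 → -9.47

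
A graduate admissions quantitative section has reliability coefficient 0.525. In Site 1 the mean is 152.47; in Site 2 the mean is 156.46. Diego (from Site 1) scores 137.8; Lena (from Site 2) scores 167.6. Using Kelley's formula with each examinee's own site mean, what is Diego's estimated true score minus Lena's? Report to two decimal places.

T̂_Diego = 0.525(137.8) + 0.475(152.47) = 144.7683
T̂_Lena = 0.525(167.6) + 0.475(156.46) = 162.3085
Difference = 144.7683 − 162.3085 = -17.5402

-17.54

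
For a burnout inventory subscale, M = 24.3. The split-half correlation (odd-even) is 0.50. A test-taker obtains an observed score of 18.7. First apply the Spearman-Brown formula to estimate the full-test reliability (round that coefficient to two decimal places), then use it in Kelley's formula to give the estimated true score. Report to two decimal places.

Spearman-Brown: ρ = 2r/(1 + r) = 2(0.50)/(1 + 0.50) = 1.000/1.50 = 0.6667 → 0.67
Weight the observed score by reliability and the mean by (1 − reliability): T̂ = 0.67·18.7 + 0.33·24.3 = 12.529 + 8.019 = 20.548.

20.55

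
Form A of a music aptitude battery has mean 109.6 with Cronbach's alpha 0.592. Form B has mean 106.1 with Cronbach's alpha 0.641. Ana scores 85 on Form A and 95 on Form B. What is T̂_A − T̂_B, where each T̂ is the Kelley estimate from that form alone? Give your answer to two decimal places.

-3.95

T̂_A = 0.592(85) + 0.408(109.6) = 95.0368
T̂_B = 0.641(95) + 0.359(106.1) = 98.9849
T̂_A − T̂_B = -3.9481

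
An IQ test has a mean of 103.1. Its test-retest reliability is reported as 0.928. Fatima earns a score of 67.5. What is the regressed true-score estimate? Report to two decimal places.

T̂ = 0.928(67.5) + 0.072(103.1) = 62.6400 + 7.4232 = 70.063 → 70.06

70.06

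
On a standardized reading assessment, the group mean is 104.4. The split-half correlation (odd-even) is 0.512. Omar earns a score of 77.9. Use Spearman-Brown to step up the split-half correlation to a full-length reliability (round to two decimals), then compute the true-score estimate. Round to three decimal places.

86.380

Spearman-Brown: ρ = 2r/(1 + r) = 2(0.512)/(1 + 0.512) = 1.0240/1.512 = 0.6772 → 0.68
T̂ = 0.68(77.9) + 0.32(104.4) = 52.972 + 33.408 = 86.3800 → 86.380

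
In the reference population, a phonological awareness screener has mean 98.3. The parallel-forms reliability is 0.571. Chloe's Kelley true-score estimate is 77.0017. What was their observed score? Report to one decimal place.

T̂ = ρX + (1 − ρ)μ  ⇒  X = (T̂ − (1 − ρ)μ) / ρ
X = (77.0017 − 0.429 × 98.3) / 0.571 = (77.0017 − 42.1707) / 0.571 = 34.8310 / 0.571 = 61.000

61.0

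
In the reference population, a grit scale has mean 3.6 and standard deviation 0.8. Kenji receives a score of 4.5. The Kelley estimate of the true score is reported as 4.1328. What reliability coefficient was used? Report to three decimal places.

0.592

T̂ = ρX + (1 − ρ)μ  ⇒  T̂ − μ = ρ(X − μ)
ρ = (T̂ − μ)/(X − μ) = (4.1328 − 3.6) / (4.5 − 3.6) = 0.5328 / 0.9 = 0.59200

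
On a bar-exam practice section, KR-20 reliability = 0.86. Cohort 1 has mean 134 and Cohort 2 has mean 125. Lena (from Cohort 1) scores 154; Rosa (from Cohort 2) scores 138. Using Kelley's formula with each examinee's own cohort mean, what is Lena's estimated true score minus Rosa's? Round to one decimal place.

15.0

T̂_Lena = 0.86(154) + 0.14(134) = 151.200
T̂_Rosa = 0.86(138) + 0.14(125) = 136.180
Difference = 151.200 − 136.180 = 15.020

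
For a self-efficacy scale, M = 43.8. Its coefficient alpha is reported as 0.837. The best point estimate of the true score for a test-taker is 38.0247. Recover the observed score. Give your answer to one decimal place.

36.9

T̂ = ρX + (1 − ρ)μ  ⇒  X = (T̂ − (1 − ρ)μ) / ρ
X = (38.0247 − 0.163 × 43.8) / 0.837 = (38.0247 − 7.1394) / 0.837 = 30.8853 / 0.837 = 36.900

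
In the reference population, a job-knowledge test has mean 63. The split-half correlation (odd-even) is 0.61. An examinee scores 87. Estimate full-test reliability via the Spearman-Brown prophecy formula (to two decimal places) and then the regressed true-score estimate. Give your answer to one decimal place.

Spearman-Brown: ρ = 2r/(1 + r) = 2(0.61)/(1 + 0.61) = 1.220/1.61 = 0.7578 → 0.76
Kelley's formula gives T̂ = 0.76·87 + 0.24·63 = 66.12 + 15.12 = 81.24.

81.2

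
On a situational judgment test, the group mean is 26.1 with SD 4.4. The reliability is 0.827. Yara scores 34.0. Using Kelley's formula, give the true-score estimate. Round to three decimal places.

32.633

T̂ = ρX + (1 − ρ)μ
  = 0.827 × 34.0 + 0.173 × 26.1
  = 28.1180 + 4.5153
  = 32.6333
  ≈ 32.633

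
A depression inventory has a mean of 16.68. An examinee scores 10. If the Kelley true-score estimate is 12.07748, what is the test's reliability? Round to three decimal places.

0.689

T̂ = ρX + (1 − ρ)μ  ⇒  T̂ − μ = ρ(X − μ)
ρ = (T̂ − μ)/(X − μ) = (12.07748 − 16.68) / (10 − 16.68) = -4.60252 / -6.68 = 0.68900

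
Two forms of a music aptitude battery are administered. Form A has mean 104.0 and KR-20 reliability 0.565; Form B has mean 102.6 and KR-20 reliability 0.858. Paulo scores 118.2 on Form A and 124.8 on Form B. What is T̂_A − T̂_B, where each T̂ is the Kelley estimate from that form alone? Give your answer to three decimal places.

T̂_A = 0.565(118.2) + 0.435(104.0) = 112.02300
T̂_B = 0.858(124.8) + 0.142(102.6) = 121.64760
T̂_A − T̂_B = -9.62460

-9.625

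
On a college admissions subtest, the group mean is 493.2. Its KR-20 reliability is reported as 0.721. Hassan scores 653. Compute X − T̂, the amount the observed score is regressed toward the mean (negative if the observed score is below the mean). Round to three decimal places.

44.584

T̂ = ρX + (1 − ρ)μ
  = 0.721 × 653 + 0.279 × 493.2
  = 470.813 + 137.6028
  = 608.41580
  ≈ 608.4158
X − T̂ = 653 − 608.4158 = 44.5842 → 44.584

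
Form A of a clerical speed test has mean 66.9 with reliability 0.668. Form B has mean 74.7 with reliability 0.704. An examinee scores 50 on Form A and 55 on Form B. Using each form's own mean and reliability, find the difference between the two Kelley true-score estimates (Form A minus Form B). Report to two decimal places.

T̂_A = 0.668(50) + 0.332(66.9) = 55.6108
T̂_B = 0.704(55) + 0.296(74.7) = 60.8312
T̂_A − T̂_B = -5.2204

-5.22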